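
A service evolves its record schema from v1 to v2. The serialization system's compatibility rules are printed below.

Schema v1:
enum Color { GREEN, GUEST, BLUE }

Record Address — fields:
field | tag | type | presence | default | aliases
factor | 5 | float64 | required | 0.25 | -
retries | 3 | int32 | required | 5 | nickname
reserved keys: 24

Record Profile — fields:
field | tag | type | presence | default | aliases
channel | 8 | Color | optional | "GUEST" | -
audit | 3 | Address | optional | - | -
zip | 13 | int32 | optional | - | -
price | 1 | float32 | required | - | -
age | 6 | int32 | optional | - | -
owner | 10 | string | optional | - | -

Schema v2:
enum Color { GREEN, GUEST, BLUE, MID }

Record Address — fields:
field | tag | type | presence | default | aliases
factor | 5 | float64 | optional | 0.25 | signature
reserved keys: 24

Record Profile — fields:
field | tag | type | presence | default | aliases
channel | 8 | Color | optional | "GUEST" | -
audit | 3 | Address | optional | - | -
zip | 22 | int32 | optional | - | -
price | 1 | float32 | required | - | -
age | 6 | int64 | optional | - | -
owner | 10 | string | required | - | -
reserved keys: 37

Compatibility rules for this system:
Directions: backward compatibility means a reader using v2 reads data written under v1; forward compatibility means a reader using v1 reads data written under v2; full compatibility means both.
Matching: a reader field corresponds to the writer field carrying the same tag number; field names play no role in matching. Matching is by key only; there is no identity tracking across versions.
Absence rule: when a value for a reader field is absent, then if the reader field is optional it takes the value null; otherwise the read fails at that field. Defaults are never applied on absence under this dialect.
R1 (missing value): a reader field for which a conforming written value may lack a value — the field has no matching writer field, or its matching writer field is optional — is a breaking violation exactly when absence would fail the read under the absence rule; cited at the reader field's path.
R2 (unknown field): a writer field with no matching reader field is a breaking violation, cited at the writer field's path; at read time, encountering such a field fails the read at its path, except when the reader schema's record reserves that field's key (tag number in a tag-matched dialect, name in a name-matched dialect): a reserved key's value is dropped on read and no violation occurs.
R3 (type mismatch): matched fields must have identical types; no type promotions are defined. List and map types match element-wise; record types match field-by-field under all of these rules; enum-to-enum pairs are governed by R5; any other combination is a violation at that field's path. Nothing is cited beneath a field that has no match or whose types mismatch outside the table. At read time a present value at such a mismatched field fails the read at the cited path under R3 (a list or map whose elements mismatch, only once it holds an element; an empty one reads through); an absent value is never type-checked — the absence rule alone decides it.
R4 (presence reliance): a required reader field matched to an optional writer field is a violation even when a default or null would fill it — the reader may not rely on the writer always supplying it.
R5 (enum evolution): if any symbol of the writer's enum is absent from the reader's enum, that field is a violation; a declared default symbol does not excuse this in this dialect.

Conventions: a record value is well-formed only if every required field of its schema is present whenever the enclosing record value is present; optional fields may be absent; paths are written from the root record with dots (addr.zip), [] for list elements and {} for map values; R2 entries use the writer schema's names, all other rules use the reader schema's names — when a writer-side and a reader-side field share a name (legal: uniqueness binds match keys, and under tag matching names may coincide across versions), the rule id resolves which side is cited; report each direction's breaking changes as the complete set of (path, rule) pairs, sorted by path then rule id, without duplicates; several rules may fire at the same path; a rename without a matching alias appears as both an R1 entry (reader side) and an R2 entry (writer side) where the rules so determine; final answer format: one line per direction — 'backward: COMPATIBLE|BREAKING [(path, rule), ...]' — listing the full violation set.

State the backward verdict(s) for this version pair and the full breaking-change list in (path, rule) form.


backward: BREAKING [(age, R3), (audit.retries, R2), (owner, R1), (owner, R4), (zip, R2)]

each type pair in Profile: writer, then reader
backward analysis of Profile with v2 as reader and v1 as writer:
  channel: paired with writer channel (Color -> Color; writer optional)
  audit: paired with writer audit (Address -> Address; writer optional)
  zip: no writer-side match
  price: paired with writer price (float32 -> float32; writer required)
  age: paired with writer age (int32 -> int64; writer optional)
  owner: paired with writer owner (string -> string; writer optional)
  leftover writer field: zip
  audit.factor: paired with writer audit.factor (float64 -> float64; writer required)
  leftover writer field: audit.retries
  violation R3 at age
  violation R2 at audit.retries
  violation R1 at owner
  violation R4 at owner
  violation R2 at zip
  => 5 violation(s): backward is BREAKING for Profile
the other Profile changes do not affect what is asked:
  enum Color (field channel in record Profile): symbol MID added -> its effect on Profile is confined to the forward direction, not asked
  field factor in record Address: required changed to optional -> its effect on Profile is confined to the forward direction, not asked


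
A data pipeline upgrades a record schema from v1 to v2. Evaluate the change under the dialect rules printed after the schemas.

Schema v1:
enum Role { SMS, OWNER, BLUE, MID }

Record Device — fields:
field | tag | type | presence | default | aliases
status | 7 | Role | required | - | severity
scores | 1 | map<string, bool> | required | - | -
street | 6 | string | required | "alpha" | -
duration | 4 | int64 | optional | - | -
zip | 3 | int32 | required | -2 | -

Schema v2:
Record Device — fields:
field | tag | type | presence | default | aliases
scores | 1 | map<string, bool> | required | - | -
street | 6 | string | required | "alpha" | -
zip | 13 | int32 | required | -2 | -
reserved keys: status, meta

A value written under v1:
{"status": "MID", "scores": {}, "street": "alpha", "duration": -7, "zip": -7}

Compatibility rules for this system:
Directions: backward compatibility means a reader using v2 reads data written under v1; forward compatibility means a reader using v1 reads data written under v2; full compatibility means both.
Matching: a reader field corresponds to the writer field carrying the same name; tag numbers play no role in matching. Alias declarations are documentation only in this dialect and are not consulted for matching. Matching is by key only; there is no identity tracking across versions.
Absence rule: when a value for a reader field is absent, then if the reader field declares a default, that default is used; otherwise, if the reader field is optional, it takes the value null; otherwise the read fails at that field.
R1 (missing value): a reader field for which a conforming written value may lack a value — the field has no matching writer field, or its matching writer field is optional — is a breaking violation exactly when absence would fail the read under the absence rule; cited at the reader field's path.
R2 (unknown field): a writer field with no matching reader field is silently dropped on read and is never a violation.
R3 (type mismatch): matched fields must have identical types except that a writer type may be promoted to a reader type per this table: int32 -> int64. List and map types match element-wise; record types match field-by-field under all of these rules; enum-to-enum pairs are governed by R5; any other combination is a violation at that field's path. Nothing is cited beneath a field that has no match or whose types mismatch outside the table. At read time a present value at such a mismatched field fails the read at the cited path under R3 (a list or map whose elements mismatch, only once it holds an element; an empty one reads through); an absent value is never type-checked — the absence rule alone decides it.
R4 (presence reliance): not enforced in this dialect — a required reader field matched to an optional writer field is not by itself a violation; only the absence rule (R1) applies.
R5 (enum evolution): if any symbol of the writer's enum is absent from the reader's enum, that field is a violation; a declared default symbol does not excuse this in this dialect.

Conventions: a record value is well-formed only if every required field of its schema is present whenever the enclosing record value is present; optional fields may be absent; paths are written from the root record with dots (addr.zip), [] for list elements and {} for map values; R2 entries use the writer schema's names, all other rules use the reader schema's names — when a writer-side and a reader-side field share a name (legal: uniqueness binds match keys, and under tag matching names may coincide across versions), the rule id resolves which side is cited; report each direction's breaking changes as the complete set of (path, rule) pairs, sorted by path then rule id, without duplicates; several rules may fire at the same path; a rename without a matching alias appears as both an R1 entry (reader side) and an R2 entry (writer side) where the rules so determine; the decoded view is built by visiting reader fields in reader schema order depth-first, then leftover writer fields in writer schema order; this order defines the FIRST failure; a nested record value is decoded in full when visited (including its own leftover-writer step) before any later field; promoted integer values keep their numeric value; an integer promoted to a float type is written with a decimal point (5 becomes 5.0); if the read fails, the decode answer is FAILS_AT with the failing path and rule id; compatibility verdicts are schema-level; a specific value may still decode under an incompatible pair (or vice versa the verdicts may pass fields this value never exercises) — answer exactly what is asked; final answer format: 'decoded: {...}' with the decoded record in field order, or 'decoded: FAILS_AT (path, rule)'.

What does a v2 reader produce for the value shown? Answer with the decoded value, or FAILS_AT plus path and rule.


decoded: {"scores": {}, "street": "alpha", "zip": -7}

the writer's type comes first in each Device pair
decode (reader v2):
  scores := {}
  street := "alpha"
  zip := -7
  writer status: unmatched, discarded
  writer duration: unmatched, discarded
  => decoded: {"scores": {}, "street": "alpha", "zip": -7}
remaining Device differences; none change what is asked:
  field zip in record Device: tag 3 changed to 13 -> triggers nothing under the printed rules; the Device answer is the same either way


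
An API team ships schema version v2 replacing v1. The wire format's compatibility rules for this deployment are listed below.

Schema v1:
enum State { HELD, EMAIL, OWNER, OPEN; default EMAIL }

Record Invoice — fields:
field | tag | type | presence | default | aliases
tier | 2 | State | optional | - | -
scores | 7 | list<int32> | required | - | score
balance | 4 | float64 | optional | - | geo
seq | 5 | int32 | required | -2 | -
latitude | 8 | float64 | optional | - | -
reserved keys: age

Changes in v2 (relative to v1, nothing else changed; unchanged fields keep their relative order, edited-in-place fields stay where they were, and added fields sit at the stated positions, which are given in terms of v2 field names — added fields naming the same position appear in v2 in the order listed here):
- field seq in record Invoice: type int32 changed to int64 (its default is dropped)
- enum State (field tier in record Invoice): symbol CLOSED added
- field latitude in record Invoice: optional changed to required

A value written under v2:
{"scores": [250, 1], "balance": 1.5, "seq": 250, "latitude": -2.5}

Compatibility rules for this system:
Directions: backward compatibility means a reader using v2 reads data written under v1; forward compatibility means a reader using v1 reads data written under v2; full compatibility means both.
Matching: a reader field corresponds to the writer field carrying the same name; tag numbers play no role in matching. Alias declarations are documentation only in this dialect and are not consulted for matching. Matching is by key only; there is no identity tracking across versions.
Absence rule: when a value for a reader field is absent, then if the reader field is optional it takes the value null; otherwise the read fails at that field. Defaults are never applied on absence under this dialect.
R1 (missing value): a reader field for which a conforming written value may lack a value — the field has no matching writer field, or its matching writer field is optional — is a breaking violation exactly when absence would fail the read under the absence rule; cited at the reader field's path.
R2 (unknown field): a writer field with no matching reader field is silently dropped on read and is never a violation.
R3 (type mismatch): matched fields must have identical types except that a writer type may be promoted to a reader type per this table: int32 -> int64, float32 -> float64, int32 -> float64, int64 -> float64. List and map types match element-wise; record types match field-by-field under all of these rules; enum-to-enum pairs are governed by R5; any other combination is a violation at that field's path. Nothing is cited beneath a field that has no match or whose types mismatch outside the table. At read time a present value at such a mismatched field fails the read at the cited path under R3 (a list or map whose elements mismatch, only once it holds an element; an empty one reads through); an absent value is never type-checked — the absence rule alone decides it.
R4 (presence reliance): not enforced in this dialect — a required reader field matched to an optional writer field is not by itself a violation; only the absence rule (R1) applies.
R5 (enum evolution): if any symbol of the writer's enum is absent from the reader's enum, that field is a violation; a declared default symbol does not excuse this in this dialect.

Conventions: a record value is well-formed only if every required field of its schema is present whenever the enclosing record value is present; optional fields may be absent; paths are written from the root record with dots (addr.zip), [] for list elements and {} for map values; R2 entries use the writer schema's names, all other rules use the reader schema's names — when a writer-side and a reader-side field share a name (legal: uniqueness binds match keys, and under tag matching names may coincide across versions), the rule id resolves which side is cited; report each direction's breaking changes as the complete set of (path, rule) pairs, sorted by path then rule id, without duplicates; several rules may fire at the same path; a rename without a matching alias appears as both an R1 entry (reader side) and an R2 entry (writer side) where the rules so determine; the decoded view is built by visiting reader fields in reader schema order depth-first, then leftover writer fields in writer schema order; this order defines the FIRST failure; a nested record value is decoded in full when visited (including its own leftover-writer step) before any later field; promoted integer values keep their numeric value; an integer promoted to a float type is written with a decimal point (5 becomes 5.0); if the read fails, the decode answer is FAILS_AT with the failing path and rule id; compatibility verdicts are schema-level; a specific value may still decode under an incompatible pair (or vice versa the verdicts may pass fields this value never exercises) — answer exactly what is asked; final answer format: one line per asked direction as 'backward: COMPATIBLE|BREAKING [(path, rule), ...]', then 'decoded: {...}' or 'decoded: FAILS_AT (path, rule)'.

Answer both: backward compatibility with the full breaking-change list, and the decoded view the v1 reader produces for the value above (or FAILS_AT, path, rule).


in Invoice below, arrows point writer -> reader
checking backward for Invoice: reader v2 against writer v1:
  tier: State -> State, writer optional; from tier
  scores: list<int32> -> list<int32>, writer required; from scores
  balance: float64 -> float64, writer optional; from balance
  seq: int32 -> int64, writer required; from seq
  latitude: float64 -> float64, writer optional; from latitude
  breaking: (latitude, R1)
  backward on Invoice therefore BREAKING (1)
decode (reader v1):
  tier := null (missing; optional => null)
  scores := [250, 1]
  balance := 1.5
  read fails at seq under R3
  => FAILS_AT (seq, R3)
diffs on Invoice not affecting the asked answer:
  enum State (field tier in record Invoice): symbol CLOSED added -> its effect on Invoice is confined to the forward direction, not asked

backward: BREAKING [(latitude, R1)]; decoded: FAILS_AT (seq, R3)


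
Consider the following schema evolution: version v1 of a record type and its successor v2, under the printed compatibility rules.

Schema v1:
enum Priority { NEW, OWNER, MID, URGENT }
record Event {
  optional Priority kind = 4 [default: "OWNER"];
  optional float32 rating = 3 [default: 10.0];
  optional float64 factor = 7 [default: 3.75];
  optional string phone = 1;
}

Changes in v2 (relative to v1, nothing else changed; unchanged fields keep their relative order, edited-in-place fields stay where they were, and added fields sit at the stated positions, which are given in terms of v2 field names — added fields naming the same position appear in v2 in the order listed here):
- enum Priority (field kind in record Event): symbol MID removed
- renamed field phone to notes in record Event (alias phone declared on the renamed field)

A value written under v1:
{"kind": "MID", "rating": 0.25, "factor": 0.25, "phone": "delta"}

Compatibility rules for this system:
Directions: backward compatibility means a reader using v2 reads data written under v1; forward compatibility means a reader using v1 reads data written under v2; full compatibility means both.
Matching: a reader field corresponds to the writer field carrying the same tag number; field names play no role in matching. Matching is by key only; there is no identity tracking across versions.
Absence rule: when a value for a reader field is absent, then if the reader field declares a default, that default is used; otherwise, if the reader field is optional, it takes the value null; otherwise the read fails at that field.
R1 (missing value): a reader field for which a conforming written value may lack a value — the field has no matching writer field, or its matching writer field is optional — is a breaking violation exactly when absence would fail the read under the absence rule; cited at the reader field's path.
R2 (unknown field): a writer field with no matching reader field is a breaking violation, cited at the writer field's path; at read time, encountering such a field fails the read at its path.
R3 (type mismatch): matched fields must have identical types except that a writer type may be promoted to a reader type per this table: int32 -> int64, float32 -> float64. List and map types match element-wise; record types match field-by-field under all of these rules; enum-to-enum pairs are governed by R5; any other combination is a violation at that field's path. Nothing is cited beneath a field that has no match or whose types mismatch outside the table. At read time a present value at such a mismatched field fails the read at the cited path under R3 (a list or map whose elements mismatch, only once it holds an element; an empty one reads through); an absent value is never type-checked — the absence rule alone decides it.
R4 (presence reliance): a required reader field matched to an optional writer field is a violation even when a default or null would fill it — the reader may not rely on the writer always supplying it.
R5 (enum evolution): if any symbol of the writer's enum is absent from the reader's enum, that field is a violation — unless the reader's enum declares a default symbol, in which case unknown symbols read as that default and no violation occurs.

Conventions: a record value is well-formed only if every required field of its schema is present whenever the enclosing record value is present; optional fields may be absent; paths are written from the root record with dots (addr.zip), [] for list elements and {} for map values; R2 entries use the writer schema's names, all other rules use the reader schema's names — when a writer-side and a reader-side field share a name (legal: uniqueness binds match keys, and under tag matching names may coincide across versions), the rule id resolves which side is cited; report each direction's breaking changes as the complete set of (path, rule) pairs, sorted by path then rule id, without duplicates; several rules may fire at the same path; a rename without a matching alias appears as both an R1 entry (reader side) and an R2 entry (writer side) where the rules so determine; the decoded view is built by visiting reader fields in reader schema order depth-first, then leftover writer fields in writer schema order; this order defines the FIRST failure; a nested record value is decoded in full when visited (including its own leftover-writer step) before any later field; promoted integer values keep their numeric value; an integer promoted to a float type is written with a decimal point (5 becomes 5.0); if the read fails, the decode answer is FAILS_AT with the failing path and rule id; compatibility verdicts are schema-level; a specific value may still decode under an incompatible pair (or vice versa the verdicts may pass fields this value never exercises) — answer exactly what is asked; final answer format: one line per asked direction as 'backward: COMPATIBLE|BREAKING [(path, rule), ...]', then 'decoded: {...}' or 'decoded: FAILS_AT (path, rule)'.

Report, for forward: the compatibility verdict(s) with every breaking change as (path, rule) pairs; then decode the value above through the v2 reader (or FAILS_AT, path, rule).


each type pair in Event: writer, then reader
checking forward for Event: reader v1 against writer v2:
  writer optional, Priority -> Priority: reader kind maps from writer kind
  writer optional, float32 -> float32: reader rating maps from writer rating
  writer optional, float64 -> float64: reader factor maps from writer factor
  writer optional, string -> string: reader phone maps from writer notes
  => forward: COMPATIBLE
decode (reader v2):
  read fails at kind under R5
  => FAILS_AT (kind, R5)
the other Event changes do not affect what is asked:
  renamed field phone to notes in record Event (alias phone declared on the renamed field) -> inert for the asked Event verdict: nothing fires

forward: COMPATIBLE []; decoded: FAILS_AT (kind, R5)


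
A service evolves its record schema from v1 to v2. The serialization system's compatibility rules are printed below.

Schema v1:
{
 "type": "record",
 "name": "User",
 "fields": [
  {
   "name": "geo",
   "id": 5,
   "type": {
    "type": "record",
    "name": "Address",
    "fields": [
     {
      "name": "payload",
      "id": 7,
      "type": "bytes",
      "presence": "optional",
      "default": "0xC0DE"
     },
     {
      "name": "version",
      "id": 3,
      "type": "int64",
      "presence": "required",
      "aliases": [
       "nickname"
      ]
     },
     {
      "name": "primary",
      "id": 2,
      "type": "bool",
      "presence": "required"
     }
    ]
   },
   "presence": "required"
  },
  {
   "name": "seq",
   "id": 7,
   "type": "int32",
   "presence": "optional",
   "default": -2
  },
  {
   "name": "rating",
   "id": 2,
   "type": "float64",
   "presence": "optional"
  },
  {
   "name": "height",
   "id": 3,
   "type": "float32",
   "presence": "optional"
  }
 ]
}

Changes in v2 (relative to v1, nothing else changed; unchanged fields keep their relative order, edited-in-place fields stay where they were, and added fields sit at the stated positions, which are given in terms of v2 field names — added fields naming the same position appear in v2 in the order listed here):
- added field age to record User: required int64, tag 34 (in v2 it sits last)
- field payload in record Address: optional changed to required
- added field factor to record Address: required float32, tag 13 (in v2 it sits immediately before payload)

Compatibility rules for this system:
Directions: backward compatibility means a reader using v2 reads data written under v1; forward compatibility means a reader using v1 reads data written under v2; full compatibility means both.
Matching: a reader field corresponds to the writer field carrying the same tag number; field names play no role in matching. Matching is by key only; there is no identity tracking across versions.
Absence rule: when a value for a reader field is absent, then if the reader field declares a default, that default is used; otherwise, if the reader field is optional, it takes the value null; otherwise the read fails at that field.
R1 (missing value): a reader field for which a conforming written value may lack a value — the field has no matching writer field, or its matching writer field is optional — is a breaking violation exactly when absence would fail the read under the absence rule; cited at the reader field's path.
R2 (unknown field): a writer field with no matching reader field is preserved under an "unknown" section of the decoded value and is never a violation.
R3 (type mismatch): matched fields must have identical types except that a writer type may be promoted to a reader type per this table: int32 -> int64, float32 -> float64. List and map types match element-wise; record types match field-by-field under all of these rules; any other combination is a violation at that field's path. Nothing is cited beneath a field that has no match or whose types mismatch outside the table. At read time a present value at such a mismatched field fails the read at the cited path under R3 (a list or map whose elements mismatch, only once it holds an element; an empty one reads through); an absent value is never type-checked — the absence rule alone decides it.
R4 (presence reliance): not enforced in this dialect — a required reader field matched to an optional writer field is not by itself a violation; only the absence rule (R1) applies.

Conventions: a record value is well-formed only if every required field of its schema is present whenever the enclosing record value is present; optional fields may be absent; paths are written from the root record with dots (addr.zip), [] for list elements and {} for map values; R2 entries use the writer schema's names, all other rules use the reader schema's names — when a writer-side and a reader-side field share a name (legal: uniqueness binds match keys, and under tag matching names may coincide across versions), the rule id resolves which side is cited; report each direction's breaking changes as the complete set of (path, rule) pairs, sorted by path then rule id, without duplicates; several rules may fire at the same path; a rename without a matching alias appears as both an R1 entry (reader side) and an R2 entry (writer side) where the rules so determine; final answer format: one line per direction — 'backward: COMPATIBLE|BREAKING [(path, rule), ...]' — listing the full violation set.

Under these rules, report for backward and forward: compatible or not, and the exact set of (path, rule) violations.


backward: BREAKING [(age, R1), (geo.factor, R1)]; forward: COMPATIBLE []

each type pair in User: writer, then reader
backward analysis of User with v2 as reader and v1 as writer:
  writer required, Address -> Address: reader geo maps from writer geo
  writer optional, int32 -> int32: reader seq maps from writer seq
  writer optional, float64 -> float64: reader rating maps from writer rating
  writer optional, float32 -> float32: reader height maps from writer height
  age: no writer match
  geo.factor: no writer match
  writer optional, bytes -> bytes: reader geo.payload maps from writer geo.payload
  writer required, int64 -> int64: reader geo.version maps from writer geo.version
  writer required, bool -> bool: reader geo.primary maps from writer geo.primary
  breaking: (age, R1)
  breaking: (geo.factor, R1)
  => 2 violation(s): backward is BREAKING for User
forward analysis of User with v1 as reader and v2 as writer:
  writer required, Address -> Address: reader geo maps from writer geo
  writer optional, int32 -> int32: reader seq maps from writer seq
  writer optional, float64 -> float64: reader rating maps from writer rating
  writer optional, float32 -> float32: reader height maps from writer height
  writer age: unknown to reader
  writer required, bytes -> bytes: reader geo.payload maps from writer geo.payload
  writer required, int64 -> int64: reader geo.version maps from writer geo.version
  writer required, bool -> bool: reader geo.primary maps from writer geo.primary
  writer geo.factor: unknown to reader
  nothing fires on User: forward is COMPATIBLE


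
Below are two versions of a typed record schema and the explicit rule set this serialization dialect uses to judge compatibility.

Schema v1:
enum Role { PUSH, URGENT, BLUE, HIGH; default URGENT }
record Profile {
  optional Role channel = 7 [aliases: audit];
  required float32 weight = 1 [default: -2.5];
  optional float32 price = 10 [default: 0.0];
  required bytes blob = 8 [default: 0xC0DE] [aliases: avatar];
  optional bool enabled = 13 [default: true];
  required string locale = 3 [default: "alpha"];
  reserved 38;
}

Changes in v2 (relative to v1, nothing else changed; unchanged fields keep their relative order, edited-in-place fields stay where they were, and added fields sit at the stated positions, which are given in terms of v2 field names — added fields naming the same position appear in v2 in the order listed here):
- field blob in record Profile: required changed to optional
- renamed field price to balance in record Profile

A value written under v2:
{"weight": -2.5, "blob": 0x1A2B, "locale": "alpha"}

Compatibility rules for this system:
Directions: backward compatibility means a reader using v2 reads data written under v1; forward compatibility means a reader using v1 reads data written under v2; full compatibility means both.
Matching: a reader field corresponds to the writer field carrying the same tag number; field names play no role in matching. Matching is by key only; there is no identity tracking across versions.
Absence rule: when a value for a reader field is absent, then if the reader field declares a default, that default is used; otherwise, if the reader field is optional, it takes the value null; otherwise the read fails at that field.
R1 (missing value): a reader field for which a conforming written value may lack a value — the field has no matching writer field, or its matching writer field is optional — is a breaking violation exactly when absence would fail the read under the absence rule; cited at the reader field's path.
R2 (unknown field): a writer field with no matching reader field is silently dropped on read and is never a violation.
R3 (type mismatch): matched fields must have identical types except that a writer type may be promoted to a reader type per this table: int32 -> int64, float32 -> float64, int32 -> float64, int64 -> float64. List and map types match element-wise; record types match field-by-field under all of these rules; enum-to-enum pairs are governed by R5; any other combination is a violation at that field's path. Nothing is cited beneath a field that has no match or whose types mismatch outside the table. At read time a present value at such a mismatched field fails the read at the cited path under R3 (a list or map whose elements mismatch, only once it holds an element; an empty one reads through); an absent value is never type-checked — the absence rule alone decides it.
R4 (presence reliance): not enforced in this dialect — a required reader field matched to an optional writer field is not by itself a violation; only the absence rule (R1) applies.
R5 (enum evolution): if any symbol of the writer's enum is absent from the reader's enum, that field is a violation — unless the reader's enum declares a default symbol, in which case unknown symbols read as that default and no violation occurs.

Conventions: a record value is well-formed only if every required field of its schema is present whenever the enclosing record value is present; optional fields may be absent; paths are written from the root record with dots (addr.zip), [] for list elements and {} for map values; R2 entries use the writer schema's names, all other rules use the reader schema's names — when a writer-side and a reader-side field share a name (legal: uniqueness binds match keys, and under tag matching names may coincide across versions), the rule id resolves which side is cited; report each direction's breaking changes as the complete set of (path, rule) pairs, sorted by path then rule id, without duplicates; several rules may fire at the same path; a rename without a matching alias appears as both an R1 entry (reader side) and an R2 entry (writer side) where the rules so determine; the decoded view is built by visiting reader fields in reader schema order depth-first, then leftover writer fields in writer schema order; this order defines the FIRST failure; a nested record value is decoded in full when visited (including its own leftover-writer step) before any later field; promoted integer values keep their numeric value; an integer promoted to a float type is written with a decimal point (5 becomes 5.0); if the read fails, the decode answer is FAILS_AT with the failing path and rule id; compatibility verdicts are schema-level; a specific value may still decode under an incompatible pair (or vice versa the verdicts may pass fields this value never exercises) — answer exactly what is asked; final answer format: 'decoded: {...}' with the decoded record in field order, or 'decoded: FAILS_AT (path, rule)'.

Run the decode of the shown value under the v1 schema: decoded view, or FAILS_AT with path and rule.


decoded: {"channel": null, "weight": -2.5, "price": 0.0, "blob": 0x1A2B, "enabled": true, "locale": "alpha"}

each type pair in Profile: writer, then reader
migrating the Profile value to v1:
  channel := null (absent, optional -> null)
  weight := -2.5
  price := 0.0 (absent -> default)
  blob := 0x1A2B
  enabled := true (absent -> default)
  locale := "alpha"
  => decoded: {"channel": null, "weight": -2.5, "price": 0.0, "blob": 0x1A2B, "enabled": true, "locale": "alpha"}
checking off the Profile differences that do not matter here:
  field blob in record Profile: required changed to optional -> triggers nothing under the printed rules; the Profile answer is the same either way
  renamed field price to balance in record Profile -> triggers nothing under the printed rules; the Profile answer is the same either way


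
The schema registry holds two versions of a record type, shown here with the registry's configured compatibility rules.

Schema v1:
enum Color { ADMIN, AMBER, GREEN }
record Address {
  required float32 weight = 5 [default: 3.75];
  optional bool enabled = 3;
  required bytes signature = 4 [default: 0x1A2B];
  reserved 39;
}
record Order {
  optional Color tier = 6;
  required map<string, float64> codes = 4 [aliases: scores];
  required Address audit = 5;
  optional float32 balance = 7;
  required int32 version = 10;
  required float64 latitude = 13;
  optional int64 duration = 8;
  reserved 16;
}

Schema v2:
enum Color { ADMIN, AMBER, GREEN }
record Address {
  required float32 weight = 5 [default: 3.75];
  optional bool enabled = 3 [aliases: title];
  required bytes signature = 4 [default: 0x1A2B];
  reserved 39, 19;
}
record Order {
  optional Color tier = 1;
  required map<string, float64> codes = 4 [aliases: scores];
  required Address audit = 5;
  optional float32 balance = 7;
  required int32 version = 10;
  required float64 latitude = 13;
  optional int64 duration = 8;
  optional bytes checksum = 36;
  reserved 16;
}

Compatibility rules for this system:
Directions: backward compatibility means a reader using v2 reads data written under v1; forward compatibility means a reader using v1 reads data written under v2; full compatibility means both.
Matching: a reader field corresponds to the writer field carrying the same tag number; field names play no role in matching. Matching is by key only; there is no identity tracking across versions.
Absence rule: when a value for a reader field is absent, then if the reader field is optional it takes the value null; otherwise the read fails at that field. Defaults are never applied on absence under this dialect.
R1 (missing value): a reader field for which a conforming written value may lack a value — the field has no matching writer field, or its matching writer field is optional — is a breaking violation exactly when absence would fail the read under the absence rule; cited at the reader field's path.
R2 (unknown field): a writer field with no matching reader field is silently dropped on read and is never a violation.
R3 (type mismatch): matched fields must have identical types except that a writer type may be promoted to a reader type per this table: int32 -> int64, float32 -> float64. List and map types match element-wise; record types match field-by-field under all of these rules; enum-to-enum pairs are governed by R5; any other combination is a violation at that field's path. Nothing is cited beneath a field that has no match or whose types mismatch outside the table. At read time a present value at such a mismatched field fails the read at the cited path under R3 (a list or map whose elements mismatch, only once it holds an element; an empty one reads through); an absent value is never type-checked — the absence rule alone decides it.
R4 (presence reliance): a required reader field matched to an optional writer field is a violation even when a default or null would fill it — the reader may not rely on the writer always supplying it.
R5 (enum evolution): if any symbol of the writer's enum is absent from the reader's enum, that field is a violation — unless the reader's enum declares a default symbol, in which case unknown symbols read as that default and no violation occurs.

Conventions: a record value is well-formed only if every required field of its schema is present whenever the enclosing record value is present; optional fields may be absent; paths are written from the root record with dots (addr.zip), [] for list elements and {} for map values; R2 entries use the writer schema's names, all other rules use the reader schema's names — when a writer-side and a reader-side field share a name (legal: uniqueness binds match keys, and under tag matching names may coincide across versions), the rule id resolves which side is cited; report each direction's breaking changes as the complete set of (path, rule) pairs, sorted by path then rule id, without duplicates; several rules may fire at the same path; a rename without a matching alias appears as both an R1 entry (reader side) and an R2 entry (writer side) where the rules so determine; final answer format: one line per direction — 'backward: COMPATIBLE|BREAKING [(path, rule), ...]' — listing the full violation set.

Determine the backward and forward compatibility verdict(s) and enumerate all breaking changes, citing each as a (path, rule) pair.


in Order below, arrows point writer -> reader
backward analysis of Order with v2 as reader and v1 as writer:
  tier: no writer-side match
  codes: map<string, float64> -> map<string, float64>, writer required; from codes
  audit: Address -> Address, writer required; from audit
  balance: float32 -> float32, writer optional; from balance
  version: int32 -> int32, writer required; from version
  latitude: float64 -> float64, writer required; from latitude
  duration: int64 -> int64, writer optional; from duration
  checksum: no writer-side match
  writer tier: unknown to reader
  audit.weight: float32 -> float32, writer required; from audit.weight
  audit.enabled: bool -> bool, writer optional; from audit.enabled
  audit.signature: bytes -> bytes, writer required; from audit.signature
  nothing fires on Order: backward is COMPATIBLE
forward analysis of Order with v1 as reader and v2 as writer:
  tier: no writer-side match
  codes: map<string, float64> -> map<string, float64>, writer required; from codes
  audit: Address -> Address, writer required; from audit
  balance: float32 -> float32, writer optional; from balance
  version: int32 -> int32, writer required; from version
  latitude: float64 -> float64, writer required; from latitude
  duration: int64 -> int64, writer optional; from duration
  writer tier: unknown to reader
  writer checksum: unknown to reader
  audit.weight: float32 -> float32, writer required; from audit.weight
  audit.enabled: bool -> bool, writer optional; from audit.enabled
  audit.signature: bytes -> bytes, writer required; from audit.signature
  nothing fires on Order: forward is COMPATIBLE

backward: COMPATIBLE []; forward: COMPATIBLE []
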